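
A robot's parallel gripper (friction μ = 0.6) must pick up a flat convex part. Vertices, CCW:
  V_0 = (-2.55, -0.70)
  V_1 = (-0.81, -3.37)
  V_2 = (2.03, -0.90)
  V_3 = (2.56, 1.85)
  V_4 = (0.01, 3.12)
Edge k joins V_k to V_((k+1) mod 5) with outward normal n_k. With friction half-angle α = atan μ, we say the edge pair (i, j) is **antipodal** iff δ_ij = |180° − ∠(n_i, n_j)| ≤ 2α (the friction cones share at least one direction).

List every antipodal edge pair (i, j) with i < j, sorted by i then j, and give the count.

count = 4; pairs: (0,2), (0,3), (1,4), (2,4)

α = atan 0.6 = 30.96°;  2α = 61.93°
n_0 = (-0.8378, -0.5460)
n_1 = (+0.6562, -0.7545)
n_2 = (+0.9819, -0.1892)
n_3 = (+0.4458, +0.8951)
n_4 = (-0.8307, +0.5567)
  (0,1): δ = 82.08°  ·
  (0,2): δ = 44.00°  ✓
  (0,3): δ = 30.43°  ✓
  (0,4): δ = 113.08°  ·
  (1,2): δ = 141.92°  ·
  (1,3): δ = 67.49°  ·
  (1,4): δ = 15.16°  ✓
  (2,3): δ = 105.57°  ·
  (2,4): δ = 22.92°  ✓
  (3,4): δ = 97.35°  ·
antipodal pairs: 4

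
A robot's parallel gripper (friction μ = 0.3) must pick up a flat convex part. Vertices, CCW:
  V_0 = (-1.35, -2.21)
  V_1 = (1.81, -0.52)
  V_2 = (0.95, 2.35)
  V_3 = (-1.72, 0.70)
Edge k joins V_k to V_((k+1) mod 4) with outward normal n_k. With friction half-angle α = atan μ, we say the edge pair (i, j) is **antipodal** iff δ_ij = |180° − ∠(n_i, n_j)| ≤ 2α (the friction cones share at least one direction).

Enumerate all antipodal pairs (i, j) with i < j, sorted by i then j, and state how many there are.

count = 2; pairs: (0,2), (1,3)

α = atan 0.3 = 16.70°;  2α = 33.40°
n_0 = (+0.4716, -0.8818)
n_1 = (+0.9579, +0.2870)
n_2 = (-0.5257, +0.8507)
n_3 = (-0.9920, -0.1261)
  (0,1): δ = 101.46°  ·
  (0,2): δ = 3.58°  ✓
  (0,3): δ = 69.11°  ·
  (1,2): δ = 74.97°  ·
  (1,3): δ = 9.43°  ✓
  (2,3): δ = 114.47°  ·
antipodal pairs: 2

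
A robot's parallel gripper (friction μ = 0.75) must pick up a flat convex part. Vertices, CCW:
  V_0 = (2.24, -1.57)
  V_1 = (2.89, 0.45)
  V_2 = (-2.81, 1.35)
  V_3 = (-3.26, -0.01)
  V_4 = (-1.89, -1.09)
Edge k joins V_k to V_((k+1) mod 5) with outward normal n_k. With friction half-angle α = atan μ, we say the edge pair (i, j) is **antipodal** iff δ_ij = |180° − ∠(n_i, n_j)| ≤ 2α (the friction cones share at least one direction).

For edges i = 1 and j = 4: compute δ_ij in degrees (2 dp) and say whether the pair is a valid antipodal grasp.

α = atan 0.75 = 36.87°;  2α = 73.74°
edge 1: e_1 = (-5.70, +0.90);  n_1 = (+0.1560, +0.9878)
edge 4: e_4 = (+4.13, -0.48);  n_4 = (-0.1154, -0.9933)
∠(n_1, n_4) = 177.66°
δ = |180° − 177.66°| = 2.34°
2.34° ≤ 2α = 73.74°  →  valid

δ = 2.34°, valid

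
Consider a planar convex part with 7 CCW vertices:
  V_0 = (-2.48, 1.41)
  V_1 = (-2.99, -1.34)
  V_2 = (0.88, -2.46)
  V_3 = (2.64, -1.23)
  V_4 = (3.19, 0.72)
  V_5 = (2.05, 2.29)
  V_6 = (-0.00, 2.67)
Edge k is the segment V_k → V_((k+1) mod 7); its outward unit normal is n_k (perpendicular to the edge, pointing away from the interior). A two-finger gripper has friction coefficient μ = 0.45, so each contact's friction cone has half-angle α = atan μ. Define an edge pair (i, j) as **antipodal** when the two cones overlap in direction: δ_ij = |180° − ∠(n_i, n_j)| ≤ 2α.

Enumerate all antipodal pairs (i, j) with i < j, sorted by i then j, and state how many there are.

count = 9; pairs: (0,2), (0,3), (0,4), (1,4), (1,5), (1,6), (2,5), (2,6), (3,6)

α = atan 0.45 = 24.23°;  2α = 48.46°
n_0 = (-0.9832, +0.1823)
n_1 = (-0.2780, -0.9606)
n_2 = (+0.5728, -0.8197)
n_3 = (+0.9624, -0.2715)
n_4 = (+0.8092, +0.5876)
n_5 = (+0.1823, +0.9833)
n_6 = (-0.4530, +0.8915)
  (0,1): δ = 95.63°  ·
  (0,2): δ = 44.55°  ✓
  (0,3): δ = 5.24°  ✓
  (0,4): δ = 46.49°  ✓
  (0,5): δ = 90.00°  ·
  (0,6): δ = 127.44°  ·
  (1,2): δ = 128.91°  ·
  (1,3): δ = 89.61°  ·
  (1,4): δ = 37.88°  ✓
  (1,5): δ = 5.64°  ✓
  (1,6): δ = 43.07°  ✓
  (2,3): δ = 140.70°  ·
  (2,4): δ = 88.96°  ·
  (2,5): δ = 45.45°  ✓
  (2,6): δ = 8.01°  ✓
  (3,4): δ = 128.26°  ·
  (3,5): δ = 84.75°  ·
  (3,6): δ = 47.32°  ✓
  (4,5): δ = 136.49°  ·
  (4,6): δ = 99.05°  ·
  (5,6): δ = 142.57°  ·
antipodal pairs: 9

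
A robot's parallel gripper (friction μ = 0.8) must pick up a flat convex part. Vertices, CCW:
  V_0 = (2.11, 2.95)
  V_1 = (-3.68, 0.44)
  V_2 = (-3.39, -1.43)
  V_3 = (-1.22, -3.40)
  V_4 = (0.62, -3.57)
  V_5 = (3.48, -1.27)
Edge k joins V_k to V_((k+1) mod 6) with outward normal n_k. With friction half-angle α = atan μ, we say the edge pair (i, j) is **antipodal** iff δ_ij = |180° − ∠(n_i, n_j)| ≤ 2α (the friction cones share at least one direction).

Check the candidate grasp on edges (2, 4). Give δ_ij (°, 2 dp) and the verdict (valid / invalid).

δ = 98.96°, invalid

α = atan 0.8 = 38.66°;  2α = 77.32°
edge 2: e_2 = (+2.17, -1.97);  n_2 = (-0.6722, -0.7404)
edge 4: e_4 = (+2.86, +2.30);  n_4 = (+0.6267, -0.7793)
∠(n_2, n_4) = 81.04°
δ = |180° − 81.04°| = 98.96°
98.96° > 2α = 77.32°  →  invalid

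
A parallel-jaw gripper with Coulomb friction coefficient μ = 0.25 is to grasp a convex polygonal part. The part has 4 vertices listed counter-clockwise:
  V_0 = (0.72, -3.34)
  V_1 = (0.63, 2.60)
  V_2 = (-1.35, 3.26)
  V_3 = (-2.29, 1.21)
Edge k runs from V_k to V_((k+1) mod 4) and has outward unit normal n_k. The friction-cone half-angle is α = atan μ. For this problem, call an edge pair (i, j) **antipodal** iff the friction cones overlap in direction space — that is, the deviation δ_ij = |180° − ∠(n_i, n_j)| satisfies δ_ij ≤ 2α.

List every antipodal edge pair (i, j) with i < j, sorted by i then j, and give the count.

α = atan 0.25 = 14.04°;  2α = 28.07°
n_0 = (+0.9999, +0.0151)
n_1 = (+0.3162, +0.9487)
n_2 = (-0.9090, +0.4168)
n_3 = (-0.8340, -0.5517)
  (0,1): δ = 109.30°  ·
  (0,2): δ = 25.50°  ✓
  (0,3): δ = 32.62°  ·
  (1,2): δ = 96.20°  ·
  (1,3): δ = 38.08°  ·
  (2,3): δ = 121.88°  ·
antipodal pairs: 1

count = 1; pairs: (0,2)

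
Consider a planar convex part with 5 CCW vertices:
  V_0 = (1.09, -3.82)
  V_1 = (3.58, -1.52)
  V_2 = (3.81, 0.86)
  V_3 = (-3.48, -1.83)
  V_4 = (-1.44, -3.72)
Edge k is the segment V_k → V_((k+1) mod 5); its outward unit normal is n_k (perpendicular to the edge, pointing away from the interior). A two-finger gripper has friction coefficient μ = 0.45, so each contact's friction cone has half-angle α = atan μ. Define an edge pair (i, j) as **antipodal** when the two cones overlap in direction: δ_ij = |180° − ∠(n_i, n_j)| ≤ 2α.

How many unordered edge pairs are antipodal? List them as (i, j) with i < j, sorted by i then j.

count = 2; pairs: (0,2), (2,4)

α = atan 0.45 = 24.23°;  2α = 48.46°
n_0 = (+0.6785, -0.7346)
n_1 = (+0.9954, -0.0962)
n_2 = (-0.3462, +0.9382)
n_3 = (-0.6796, -0.7336)
n_4 = (-0.0395, -0.9992)
  (0,1): δ = 138.25°  ·
  (0,2): δ = 22.47°  ✓
  (0,3): δ = 94.46°  ·
  (0,4): δ = 135.01°  ·
  (1,2): δ = 64.23°  ·
  (1,3): δ = 52.71°  ·
  (1,4): δ = 93.26°  ·
  (2,3): δ = 63.07°  ·
  (2,4): δ = 22.52°  ✓
  (3,4): δ = 139.45°  ·
antipodal pairs: 2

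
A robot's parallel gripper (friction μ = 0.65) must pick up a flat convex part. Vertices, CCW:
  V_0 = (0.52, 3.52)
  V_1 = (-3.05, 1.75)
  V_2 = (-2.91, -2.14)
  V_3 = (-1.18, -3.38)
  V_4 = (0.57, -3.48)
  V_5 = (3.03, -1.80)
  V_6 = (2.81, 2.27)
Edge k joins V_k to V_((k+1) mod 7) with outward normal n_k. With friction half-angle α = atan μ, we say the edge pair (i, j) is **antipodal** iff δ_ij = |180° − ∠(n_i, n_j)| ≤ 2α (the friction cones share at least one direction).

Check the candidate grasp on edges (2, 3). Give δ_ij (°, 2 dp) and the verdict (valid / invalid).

α = atan 0.65 = 33.02°;  2α = 66.05°
edge 2: e_2 = (+1.73, -1.24);  n_2 = (-0.5826, -0.8128)
edge 3: e_3 = (+1.75, -0.10);  n_3 = (-0.0570, -0.9984)
∠(n_2, n_3) = 32.36°
δ = |180° − 32.36°| = 147.64°
147.64° > 2α = 66.05°  →  invalid

δ = 147.64°, invalid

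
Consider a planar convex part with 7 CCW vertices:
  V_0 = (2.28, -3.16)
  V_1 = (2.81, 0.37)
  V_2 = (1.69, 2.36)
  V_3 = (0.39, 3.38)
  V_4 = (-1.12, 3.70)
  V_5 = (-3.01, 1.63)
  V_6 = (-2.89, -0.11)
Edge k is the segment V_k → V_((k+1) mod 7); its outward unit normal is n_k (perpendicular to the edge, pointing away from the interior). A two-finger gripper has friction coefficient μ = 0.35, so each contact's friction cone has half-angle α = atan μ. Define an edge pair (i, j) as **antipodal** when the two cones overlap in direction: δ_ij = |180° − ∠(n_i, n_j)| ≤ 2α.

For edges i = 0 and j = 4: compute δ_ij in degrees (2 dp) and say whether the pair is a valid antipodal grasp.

δ = 33.86°, valid

α = atan 0.35 = 19.29°;  2α = 38.58°
edge 0: e_0 = (+0.53, +3.53);  n_0 = (+0.9889, -0.1485)
edge 4: e_4 = (-1.89, -2.07);  n_4 = (-0.7385, +0.6743)
∠(n_0, n_4) = 146.14°
δ = |180° − 146.14°| = 33.86°
33.86° ≤ 2α = 38.58°  →  valid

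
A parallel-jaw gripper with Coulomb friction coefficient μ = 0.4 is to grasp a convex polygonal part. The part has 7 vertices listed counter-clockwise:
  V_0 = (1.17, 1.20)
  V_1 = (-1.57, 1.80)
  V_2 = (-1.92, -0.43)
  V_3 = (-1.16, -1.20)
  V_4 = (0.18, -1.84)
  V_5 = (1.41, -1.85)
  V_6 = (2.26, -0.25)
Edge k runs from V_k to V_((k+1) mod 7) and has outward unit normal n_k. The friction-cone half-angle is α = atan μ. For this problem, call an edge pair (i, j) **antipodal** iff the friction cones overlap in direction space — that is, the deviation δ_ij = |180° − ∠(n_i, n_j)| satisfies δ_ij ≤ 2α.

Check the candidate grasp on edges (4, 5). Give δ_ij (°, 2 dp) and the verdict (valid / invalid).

α = atan 0.4 = 21.80°;  2α = 43.60°
edge 4: e_4 = (+1.23, -0.01);  n_4 = (-0.0081, -1.0000)
edge 5: e_5 = (+0.85, +1.60);  n_5 = (+0.8831, -0.4692)
∠(n_4, n_5) = 62.49°
δ = |180° − 62.49°| = 117.51°
117.51° > 2α = 43.60°  →  invalid

δ = 117.51°, invalid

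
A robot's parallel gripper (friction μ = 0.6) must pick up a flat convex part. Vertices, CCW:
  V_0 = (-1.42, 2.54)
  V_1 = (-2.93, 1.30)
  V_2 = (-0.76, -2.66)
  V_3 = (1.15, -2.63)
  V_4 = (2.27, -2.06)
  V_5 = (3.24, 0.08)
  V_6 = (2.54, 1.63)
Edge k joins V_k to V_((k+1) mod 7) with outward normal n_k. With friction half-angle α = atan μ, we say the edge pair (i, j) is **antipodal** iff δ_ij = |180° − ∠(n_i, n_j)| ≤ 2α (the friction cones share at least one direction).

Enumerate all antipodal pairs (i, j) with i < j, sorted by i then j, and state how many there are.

count = 8; pairs: (0,2), (0,3), (0,4), (1,4), (1,5), (1,6), (2,6), (3,6)

α = atan 0.6 = 30.96°;  2α = 61.93°
n_0 = (-0.6346, +0.7728)
n_1 = (-0.8770, -0.4806)
n_2 = (+0.0157, -0.9999)
n_3 = (+0.4536, -0.8912)
n_4 = (+0.9108, -0.4128)
n_5 = (+0.9114, +0.4116)
n_6 = (+0.2240, +0.9746)
  (0,1): δ = 100.67°  ·
  (0,2): δ = 38.49°  ✓
  (0,3): δ = 12.42°  ✓
  (0,4): δ = 26.22°  ✓
  (0,5): δ = 74.91°  ·
  (0,6): δ = 127.67°  ·
  (1,2): δ = 117.82°  ·
  (1,3): δ = 91.75°  ·
  (1,4): δ = 53.11°  ✓
  (1,5): δ = 4.42°  ✓
  (1,6): δ = 48.34°  ✓
  (2,3): δ = 153.93°  ·
  (2,4): δ = 115.28°  ·
  (2,5): δ = 66.60°  ·
  (2,6): δ = 13.84°  ✓
  (3,4): δ = 141.36°  ·
  (3,5): δ = 92.67°  ·
  (3,6): δ = 39.91°  ✓
  (4,5): δ = 131.31°  ·
  (4,6): δ = 78.56°  ·
  (5,6): δ = 127.25°  ·
antipodal pairs: 8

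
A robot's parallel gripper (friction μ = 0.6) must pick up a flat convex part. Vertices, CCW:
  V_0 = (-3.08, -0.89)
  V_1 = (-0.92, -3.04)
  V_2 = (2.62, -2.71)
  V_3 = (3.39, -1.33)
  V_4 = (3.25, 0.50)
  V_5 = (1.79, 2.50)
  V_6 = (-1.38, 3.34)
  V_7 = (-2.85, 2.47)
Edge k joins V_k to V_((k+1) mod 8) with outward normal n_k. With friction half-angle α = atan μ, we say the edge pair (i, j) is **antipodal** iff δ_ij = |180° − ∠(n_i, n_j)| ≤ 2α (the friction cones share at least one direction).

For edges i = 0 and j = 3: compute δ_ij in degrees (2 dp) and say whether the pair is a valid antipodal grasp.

δ = 40.76°, valid

α = atan 0.6 = 30.96°;  2α = 61.93°
edge 0: e_0 = (+2.16, -2.15);  n_0 = (-0.7055, -0.7087)
edge 3: e_3 = (-0.14, +1.83);  n_3 = (+0.9971, +0.0763)
∠(n_0, n_3) = 139.24°
δ = |180° − 139.24°| = 40.76°
40.76° ≤ 2α = 61.93°  →  valid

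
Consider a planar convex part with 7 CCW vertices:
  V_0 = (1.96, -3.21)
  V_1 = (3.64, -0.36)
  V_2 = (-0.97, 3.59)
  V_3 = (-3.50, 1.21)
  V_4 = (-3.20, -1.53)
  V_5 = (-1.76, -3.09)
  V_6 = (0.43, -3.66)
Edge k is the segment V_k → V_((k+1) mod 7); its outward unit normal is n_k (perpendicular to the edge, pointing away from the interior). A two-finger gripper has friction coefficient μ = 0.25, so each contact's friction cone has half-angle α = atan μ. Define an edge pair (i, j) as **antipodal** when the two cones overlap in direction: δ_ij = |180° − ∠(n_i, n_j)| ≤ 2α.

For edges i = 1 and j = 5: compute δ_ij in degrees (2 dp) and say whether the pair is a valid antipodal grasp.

α = atan 0.25 = 14.04°;  2α = 28.07°
edge 1: e_1 = (-4.61, +3.95);  n_1 = (+0.6507, +0.7594)
edge 5: e_5 = (+2.19, -0.57);  n_5 = (-0.2519, -0.9678)
∠(n_1, n_5) = 154.00°
δ = |180° − 154.00°| = 26.00°
26.00° ≤ 2α = 28.07°  →  valid

δ = 26.00°, valid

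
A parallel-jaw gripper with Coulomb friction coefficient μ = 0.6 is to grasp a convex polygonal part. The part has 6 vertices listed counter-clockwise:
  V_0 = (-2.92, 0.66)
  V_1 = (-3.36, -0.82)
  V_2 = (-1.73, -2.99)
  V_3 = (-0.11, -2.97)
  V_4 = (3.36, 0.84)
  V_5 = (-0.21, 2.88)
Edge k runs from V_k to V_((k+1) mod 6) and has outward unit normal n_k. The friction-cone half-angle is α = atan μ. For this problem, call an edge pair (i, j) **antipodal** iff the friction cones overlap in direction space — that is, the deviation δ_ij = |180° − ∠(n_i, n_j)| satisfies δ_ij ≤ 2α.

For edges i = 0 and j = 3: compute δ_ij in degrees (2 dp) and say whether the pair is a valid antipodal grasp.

α = atan 0.6 = 30.96°;  2α = 61.93°
edge 0: e_0 = (-0.44, -1.48);  n_0 = (-0.9585, +0.2850)
edge 3: e_3 = (+3.47, +3.81);  n_3 = (+0.7393, -0.6733)
∠(n_0, n_3) = 154.23°
δ = |180° − 154.23°| = 25.77°
25.77° ≤ 2α = 61.93°  →  valid

δ = 25.77°, valid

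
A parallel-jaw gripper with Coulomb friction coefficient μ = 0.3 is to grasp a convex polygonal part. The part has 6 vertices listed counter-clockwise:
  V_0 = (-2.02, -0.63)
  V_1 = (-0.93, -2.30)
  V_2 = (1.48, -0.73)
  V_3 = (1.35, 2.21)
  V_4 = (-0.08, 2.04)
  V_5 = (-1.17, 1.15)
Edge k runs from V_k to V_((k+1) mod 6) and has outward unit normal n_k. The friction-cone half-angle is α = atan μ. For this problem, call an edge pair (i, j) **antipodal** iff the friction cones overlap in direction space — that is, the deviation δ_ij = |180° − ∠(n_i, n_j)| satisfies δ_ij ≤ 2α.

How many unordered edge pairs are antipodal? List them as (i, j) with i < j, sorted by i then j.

count = 5; pairs: (0,2), (1,3), (1,4), (1,5), (2,5)

α = atan 0.3 = 16.70°;  2α = 33.40°
n_0 = (-0.8374, -0.5466)
n_1 = (+0.5458, -0.8379)
n_2 = (+0.9990, +0.0442)
n_3 = (-0.1180, +0.9930)
n_4 = (-0.6325, +0.7746)
n_5 = (-0.9024, +0.4309)
  (0,1): δ = 90.05°  ·
  (0,2): δ = 30.60°  ✓
  (0,3): δ = 63.65°  ·
  (0,4): δ = 96.10°  ·
  (0,5): δ = 121.34°  ·
  (1,2): δ = 120.55°  ·
  (1,3): δ = 26.30°  ✓
  (1,4): δ = 6.15°  ✓
  (1,5): δ = 31.39°  ✓
  (2,3): δ = 85.75°  ·
  (2,4): δ = 53.30°  ·
  (2,5): δ = 28.06°  ✓
  (3,4): δ = 147.55°  ·
  (3,5): δ = 122.31°  ·
  (4,5): δ = 154.76°  ·
antipodal pairs: 5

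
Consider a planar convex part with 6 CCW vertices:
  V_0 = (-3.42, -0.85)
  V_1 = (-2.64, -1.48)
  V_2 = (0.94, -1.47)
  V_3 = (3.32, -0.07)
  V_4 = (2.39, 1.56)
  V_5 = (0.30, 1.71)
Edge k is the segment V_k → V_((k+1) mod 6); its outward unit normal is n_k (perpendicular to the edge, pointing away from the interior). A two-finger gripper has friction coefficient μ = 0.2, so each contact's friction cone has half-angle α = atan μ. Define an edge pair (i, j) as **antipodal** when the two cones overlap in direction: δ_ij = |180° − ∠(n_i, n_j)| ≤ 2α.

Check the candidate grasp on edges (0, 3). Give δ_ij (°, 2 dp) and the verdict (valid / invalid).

δ = 21.37°, valid

α = atan 0.2 = 11.31°;  2α = 22.62°
edge 0: e_0 = (+0.78, -0.63);  n_0 = (-0.6283, -0.7779)
edge 3: e_3 = (-0.93, +1.63);  n_3 = (+0.8686, +0.4956)
∠(n_0, n_3) = 158.63°
δ = |180° − 158.63°| = 21.37°
21.37° ≤ 2α = 22.62°  →  valid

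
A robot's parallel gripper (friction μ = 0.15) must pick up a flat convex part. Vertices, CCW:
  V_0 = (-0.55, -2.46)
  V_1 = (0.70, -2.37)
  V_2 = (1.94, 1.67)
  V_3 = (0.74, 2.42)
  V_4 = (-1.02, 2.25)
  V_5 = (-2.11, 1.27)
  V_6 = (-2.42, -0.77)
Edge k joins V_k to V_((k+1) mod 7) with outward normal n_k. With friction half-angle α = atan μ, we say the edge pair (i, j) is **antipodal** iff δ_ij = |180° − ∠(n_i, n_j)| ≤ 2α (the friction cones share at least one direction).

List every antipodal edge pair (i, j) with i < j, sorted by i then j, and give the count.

count = 3; pairs: (0,3), (1,5), (2,6)

α = atan 0.15 = 8.53°;  2α = 17.06°
n_0 = (+0.0718, -0.9974)
n_1 = (+0.9560, -0.2934)
n_2 = (+0.5300, +0.8480)
n_3 = (-0.0961, +0.9954)
n_4 = (-0.6686, +0.7436)
n_5 = (-0.9887, +0.1502)
n_6 = (-0.6705, -0.7419)
  (0,1): δ = 111.18°  ·
  (0,2): δ = 36.12°  ·
  (0,3): δ = 1.40°  ✓
  (0,4): δ = 37.84°  ·
  (0,5): δ = 77.24°  ·
  (0,6): δ = 133.78°  ·
  (1,2): δ = 104.94°  ·
  (1,3): δ = 67.42°  ·
  (1,4): δ = 30.98°  ·
  (1,5): δ = 8.42°  ✓
  (1,6): δ = 64.96°  ·
  (2,3): δ = 142.48°  ·
  (2,4): δ = 106.04°  ·
  (2,5): δ = 66.64°  ·
  (2,6): δ = 10.10°  ✓
  (3,4): δ = 143.56°  ·
  (3,5): δ = 104.16°  ·
  (3,6): δ = 47.62°  ·
  (4,5): δ = 140.60°  ·
  (4,6): δ = 84.06°  ·
  (5,6): δ = 123.46°  ·
antipodal pairs: 3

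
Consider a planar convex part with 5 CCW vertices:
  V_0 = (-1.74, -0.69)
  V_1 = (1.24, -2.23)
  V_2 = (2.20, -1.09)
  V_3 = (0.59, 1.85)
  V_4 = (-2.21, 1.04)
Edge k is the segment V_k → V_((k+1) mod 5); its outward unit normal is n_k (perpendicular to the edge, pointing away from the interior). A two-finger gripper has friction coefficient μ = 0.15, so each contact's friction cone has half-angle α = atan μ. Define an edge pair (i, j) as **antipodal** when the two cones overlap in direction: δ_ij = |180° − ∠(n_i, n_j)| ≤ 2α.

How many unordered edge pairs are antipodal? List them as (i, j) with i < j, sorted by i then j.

count = 1; pairs: (2,4)

α = atan 0.15 = 8.53°;  2α = 17.06°
n_0 = (-0.4591, -0.8884)
n_1 = (+0.7649, -0.6441)
n_2 = (+0.8771, +0.4803)
n_3 = (-0.2779, +0.9606)
n_4 = (-0.9650, -0.2622)
  (0,1): δ = 102.77°  ·
  (0,2): δ = 33.97°  ·
  (0,3): δ = 43.46°  ·
  (0,4): δ = 132.53°  ·
  (1,2): δ = 111.19°  ·
  (1,3): δ = 33.76°  ·
  (1,4): δ = 55.30°  ·
  (2,3): δ = 102.57°  ·
  (2,4): δ = 13.51°  ✓
  (3,4): δ = 90.94°  ·
antipodal pairs: 1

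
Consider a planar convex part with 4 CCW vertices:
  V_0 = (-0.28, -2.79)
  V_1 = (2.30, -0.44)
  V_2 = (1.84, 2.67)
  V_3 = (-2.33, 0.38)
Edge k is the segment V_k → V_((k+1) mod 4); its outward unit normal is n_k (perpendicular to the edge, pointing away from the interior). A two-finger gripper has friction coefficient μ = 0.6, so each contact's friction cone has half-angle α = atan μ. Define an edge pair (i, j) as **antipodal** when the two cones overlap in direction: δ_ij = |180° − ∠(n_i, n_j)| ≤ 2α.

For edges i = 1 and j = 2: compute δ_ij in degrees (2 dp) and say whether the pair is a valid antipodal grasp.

δ = 69.64°, invalid

α = atan 0.6 = 30.96°;  2α = 61.93°
edge 1: e_1 = (-0.46, +3.11);  n_1 = (+0.9892, +0.1463)
edge 2: e_2 = (-4.17, -2.29);  n_2 = (-0.4814, +0.8765)
∠(n_1, n_2) = 110.36°
δ = |180° − 110.36°| = 69.64°
69.64° > 2α = 61.93°  →  invalid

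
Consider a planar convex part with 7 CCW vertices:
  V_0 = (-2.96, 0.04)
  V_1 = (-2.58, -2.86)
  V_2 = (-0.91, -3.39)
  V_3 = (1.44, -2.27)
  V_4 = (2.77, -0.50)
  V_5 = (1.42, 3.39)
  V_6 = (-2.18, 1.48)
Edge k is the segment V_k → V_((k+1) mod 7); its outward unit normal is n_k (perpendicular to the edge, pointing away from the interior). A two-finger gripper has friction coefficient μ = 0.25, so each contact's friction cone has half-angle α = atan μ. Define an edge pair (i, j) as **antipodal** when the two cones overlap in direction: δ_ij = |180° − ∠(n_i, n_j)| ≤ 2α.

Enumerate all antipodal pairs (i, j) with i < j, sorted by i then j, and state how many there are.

count = 4; pairs: (0,4), (2,5), (3,5), (3,6)

α = atan 0.25 = 14.04°;  2α = 28.07°
n_0 = (-0.9915, -0.1299)
n_1 = (-0.3025, -0.9532)
n_2 = (+0.4302, -0.9027)
n_3 = (+0.7995, -0.6007)
n_4 = (+0.9447, +0.3279)
n_5 = (-0.4687, +0.8834)
n_6 = (-0.8793, +0.4763)
  (0,1): δ = 115.07°  ·
  (0,2): δ = 71.98°  ·
  (0,3): δ = 44.39°  ·
  (0,4): δ = 11.67°  ✓
  (0,5): δ = 110.48°  ·
  (0,6): δ = 144.09°  ·
  (1,2): δ = 136.91°  ·
  (1,3): δ = 109.31°  ·
  (1,4): δ = 53.25°  ·
  (1,5): δ = 45.56°  ·
  (1,6): δ = 79.16°  ·
  (2,3): δ = 152.40°  ·
  (2,4): δ = 96.34°  ·
  (2,5): δ = 2.47°  ✓
  (2,6): δ = 36.07°  ·
  (3,4): δ = 123.94°  ·
  (3,5): δ = 25.13°  ✓
  (3,6): δ = 8.48°  ✓
  (4,5): δ = 81.19°  ·
  (4,6): δ = 47.58°  ·
  (5,6): δ = 146.39°  ·
antipodal pairs: 4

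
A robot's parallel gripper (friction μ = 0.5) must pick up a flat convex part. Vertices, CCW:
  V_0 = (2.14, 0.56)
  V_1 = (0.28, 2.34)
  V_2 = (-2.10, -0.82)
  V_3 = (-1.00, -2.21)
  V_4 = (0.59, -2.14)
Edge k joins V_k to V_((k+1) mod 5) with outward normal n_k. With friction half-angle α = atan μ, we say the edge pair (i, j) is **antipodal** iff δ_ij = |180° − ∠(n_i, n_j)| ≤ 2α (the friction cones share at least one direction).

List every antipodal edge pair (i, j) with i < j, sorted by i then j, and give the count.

count = 4; pairs: (0,2), (0,3), (1,3), (1,4)

α = atan 0.5 = 26.57°;  2α = 53.13°
n_0 = (+0.6914, +0.7225)
n_1 = (-0.7988, +0.6016)
n_2 = (-0.7842, -0.6206)
n_3 = (+0.0440, -0.9990)
n_4 = (+0.8673, -0.4979)
  (0,1): δ = 83.24°  ·
  (0,2): δ = 7.90°  ✓
  (0,3): δ = 46.26°  ✓
  (0,4): δ = 103.88°  ·
  (1,2): δ = 104.66°  ·
  (1,3): δ = 50.49°  ✓
  (1,4): δ = 7.13°  ✓
  (2,3): δ = 125.84°  ·
  (2,4): δ = 68.22°  ·
  (3,4): δ = 122.38°  ·
antipodal pairs: 4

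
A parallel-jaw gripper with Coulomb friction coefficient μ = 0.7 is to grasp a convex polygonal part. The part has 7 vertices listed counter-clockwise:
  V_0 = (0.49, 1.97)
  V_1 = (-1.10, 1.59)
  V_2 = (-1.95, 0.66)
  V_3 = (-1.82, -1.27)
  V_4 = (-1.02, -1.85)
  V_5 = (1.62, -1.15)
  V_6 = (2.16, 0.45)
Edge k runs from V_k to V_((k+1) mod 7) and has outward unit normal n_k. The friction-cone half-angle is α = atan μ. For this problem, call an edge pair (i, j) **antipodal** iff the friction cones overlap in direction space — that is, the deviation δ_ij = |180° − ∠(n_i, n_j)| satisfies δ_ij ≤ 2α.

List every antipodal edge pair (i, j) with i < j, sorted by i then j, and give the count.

count = 9; pairs: (0,3), (0,4), (0,5), (1,4), (1,5), (2,5), (2,6), (3,6), (4,6)

α = atan 0.7 = 34.99°;  2α = 69.98°
n_0 = (-0.2324, +0.9726)
n_1 = (-0.7381, +0.6746)
n_2 = (-0.9977, -0.0672)
n_3 = (-0.5870, -0.8096)
n_4 = (+0.2563, -0.9666)
n_5 = (+0.9475, -0.3198)
n_6 = (+0.6731, +0.7395)
  (0,1): δ = 145.87°  ·
  (0,2): δ = 99.59°  ·
  (0,3): δ = 49.38°  ✓
  (0,4): δ = 1.41°  ✓
  (0,5): δ = 57.91°  ✓
  (0,6): δ = 124.25°  ·
  (1,2): δ = 133.72°  ·
  (1,3): δ = 83.52°  ·
  (1,4): δ = 32.72°  ✓
  (1,5): δ = 23.78°  ✓
  (1,6): δ = 90.12°  ·
  (2,3): δ = 129.80°  ·
  (2,4): δ = 79.00°  ·
  (2,5): δ = 22.50°  ✓
  (2,6): δ = 43.84°  ✓
  (3,4): δ = 129.21°  ·
  (3,5): δ = 72.71°  ·
  (3,6): δ = 6.37°  ✓
  (4,5): δ = 123.50°  ·
  (4,6): δ = 57.16°  ✓
  (5,6): δ = 113.66°  ·
antipodal pairs: 9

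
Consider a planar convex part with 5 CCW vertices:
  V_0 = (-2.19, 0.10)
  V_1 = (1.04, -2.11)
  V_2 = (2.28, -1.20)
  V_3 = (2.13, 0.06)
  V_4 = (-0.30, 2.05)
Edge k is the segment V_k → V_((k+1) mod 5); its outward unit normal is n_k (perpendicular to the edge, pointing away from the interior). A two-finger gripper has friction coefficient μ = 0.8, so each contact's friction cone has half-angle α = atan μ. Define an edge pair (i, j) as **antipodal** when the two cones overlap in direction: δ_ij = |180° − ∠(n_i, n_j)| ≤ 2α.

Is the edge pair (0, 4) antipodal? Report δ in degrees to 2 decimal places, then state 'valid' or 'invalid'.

α = atan 0.8 = 38.66°;  2α = 77.32°
edge 0: e_0 = (+3.23, -2.21);  n_0 = (-0.5647, -0.8253)
edge 4: e_4 = (-1.89, -1.95);  n_4 = (-0.7181, +0.6960)
∠(n_0, n_4) = 99.72°
δ = |180° − 99.72°| = 80.28°
80.28° > 2α = 77.32°  →  invalid

δ = 80.28°, invalid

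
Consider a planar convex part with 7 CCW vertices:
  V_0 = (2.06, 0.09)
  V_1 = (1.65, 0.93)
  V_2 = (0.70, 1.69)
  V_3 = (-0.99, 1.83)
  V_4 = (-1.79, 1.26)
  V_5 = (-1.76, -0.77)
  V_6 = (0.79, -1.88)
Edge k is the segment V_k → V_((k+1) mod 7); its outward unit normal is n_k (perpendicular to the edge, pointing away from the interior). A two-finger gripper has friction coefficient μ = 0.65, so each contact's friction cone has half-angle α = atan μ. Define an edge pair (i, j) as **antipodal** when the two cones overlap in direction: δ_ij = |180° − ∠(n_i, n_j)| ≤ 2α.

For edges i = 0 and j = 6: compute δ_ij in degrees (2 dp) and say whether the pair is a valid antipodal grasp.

δ = 121.17°, invalid

α = atan 0.65 = 33.02°;  2α = 66.05°
edge 0: e_0 = (-0.41, +0.84);  n_0 = (+0.8987, +0.4386)
edge 6: e_6 = (+1.27, +1.97);  n_6 = (+0.8405, -0.5418)
∠(n_0, n_6) = 58.83°
δ = |180° − 58.83°| = 121.17°
121.17° > 2α = 66.05°  →  invalid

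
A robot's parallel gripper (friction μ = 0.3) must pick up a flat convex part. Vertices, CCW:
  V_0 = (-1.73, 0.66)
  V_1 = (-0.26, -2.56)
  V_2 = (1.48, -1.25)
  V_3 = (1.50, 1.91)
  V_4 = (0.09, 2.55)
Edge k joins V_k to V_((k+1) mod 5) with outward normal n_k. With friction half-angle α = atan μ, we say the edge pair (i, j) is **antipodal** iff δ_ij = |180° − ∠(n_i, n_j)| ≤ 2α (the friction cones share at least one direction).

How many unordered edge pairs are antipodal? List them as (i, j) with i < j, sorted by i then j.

count = 2; pairs: (0,2), (1,4)

α = atan 0.3 = 16.70°;  2α = 33.40°
n_0 = (-0.9097, -0.4153)
n_1 = (+0.6015, -0.7989)
n_2 = (+1.0000, -0.0063)
n_3 = (+0.4133, +0.9106)
n_4 = (-0.7203, +0.6936)
  (0,1): δ = 77.56°  ·
  (0,2): δ = 24.90°  ✓
  (0,3): δ = 41.05°  ·
  (0,4): δ = 111.54°  ·
  (1,2): δ = 127.34°  ·
  (1,3): δ = 61.39°  ·
  (1,4): δ = 9.11°  ✓
  (2,3): δ = 114.05°  ·
  (2,4): δ = 43.56°  ·
  (3,4): δ = 109.51°  ·
antipodal pairs: 2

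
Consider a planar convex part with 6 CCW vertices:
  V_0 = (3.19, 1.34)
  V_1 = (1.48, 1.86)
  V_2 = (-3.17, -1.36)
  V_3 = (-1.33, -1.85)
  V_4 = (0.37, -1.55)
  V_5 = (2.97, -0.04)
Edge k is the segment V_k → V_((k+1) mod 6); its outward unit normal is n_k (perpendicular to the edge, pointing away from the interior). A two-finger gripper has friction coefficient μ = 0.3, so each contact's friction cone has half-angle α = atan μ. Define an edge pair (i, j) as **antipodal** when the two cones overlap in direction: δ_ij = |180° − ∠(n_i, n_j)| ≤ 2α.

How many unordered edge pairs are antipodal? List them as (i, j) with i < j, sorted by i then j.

α = atan 0.3 = 16.70°;  2α = 33.40°
n_0 = (+0.2909, +0.9567)
n_1 = (-0.5693, +0.8221)
n_2 = (-0.2573, -0.9663)
n_3 = (+0.1738, -0.9848)
n_4 = (+0.5022, -0.8647)
n_5 = (+0.9875, -0.1574)
  (0,1): δ = 128.38°  ·
  (0,2): δ = 2.00°  ✓
  (0,3): δ = 26.92°  ✓
  (0,4): δ = 47.06°  ·
  (0,5): δ = 97.86°  ·
  (1,2): δ = 49.61°  ·
  (1,3): δ = 24.69°  ✓
  (1,4): δ = 4.55°  ✓
  (1,5): δ = 46.24°  ·
  (2,3): δ = 155.08°  ·
  (2,4): δ = 134.94°  ·
  (2,5): δ = 84.15°  ·
  (3,4): δ = 159.86°  ·
  (3,5): δ = 109.07°  ·
  (4,5): δ = 129.20°  ·
antipodal pairs: 4

count = 4; pairs: (0,2), (0,3), (1,3), (1,4)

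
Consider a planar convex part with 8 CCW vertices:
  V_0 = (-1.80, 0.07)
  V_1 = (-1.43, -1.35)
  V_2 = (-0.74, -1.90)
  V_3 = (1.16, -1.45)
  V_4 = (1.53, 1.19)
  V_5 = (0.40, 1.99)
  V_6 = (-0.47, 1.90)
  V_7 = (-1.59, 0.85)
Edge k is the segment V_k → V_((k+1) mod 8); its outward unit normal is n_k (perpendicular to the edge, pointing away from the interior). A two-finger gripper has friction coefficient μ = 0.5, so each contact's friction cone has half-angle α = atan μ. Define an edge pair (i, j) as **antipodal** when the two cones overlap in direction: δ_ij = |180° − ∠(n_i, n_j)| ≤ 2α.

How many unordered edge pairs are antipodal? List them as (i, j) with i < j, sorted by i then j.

count = 9; pairs: (0,3), (0,4), (1,4), (1,5), (2,4), (2,5), (2,6), (3,6), (3,7)

α = atan 0.5 = 26.57°;  2α = 53.13°
n_0 = (-0.9677, -0.2521)
n_1 = (-0.6233, -0.7820)
n_2 = (+0.2305, -0.9731)
n_3 = (+0.9903, -0.1388)
n_4 = (+0.5778, +0.8162)
n_5 = (-0.1029, +0.9947)
n_6 = (-0.6839, +0.7295)
n_7 = (-0.9656, +0.2600)
  (0,1): δ = 143.16°  ·
  (0,2): δ = 91.28°  ·
  (0,3): δ = 22.58°  ✓
  (0,4): δ = 40.10°  ✓
  (0,5): δ = 81.30°  ·
  (0,6): δ = 118.55°  ·
  (0,7): δ = 150.33°  ·
  (1,2): δ = 128.12°  ·
  (1,3): δ = 59.42°  ·
  (1,4): δ = 3.26°  ✓
  (1,5): δ = 44.46°  ✓
  (1,6): δ = 81.71°  ·
  (1,7): δ = 113.49°  ·
  (2,3): δ = 111.30°  ·
  (2,4): δ = 48.62°  ✓
  (2,5): δ = 7.42°  ✓
  (2,6): δ = 29.83°  ✓
  (2,7): δ = 61.61°  ·
  (3,4): δ = 117.32°  ·
  (3,5): δ = 76.12°  ·
  (3,6): δ = 38.87°  ✓
  (3,7): δ = 7.09°  ✓
  (4,5): δ = 138.80°  ·
  (4,6): δ = 101.55°  ·
  (4,7): δ = 69.77°  ·
  (5,6): δ = 142.75°  ·
  (5,7): δ = 110.97°  ·
  (6,7): δ = 148.22°  ·
antipodal pairs: 9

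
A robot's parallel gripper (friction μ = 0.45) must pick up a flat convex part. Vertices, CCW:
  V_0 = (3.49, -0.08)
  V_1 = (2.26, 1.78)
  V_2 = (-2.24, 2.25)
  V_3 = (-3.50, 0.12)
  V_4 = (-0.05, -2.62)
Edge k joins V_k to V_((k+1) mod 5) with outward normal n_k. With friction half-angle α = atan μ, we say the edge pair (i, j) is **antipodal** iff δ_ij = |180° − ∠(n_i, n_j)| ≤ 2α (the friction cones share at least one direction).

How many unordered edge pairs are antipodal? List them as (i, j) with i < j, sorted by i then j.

α = atan 0.45 = 24.23°;  2α = 48.46°
n_0 = (+0.8341, +0.5516)
n_1 = (+0.1039, +0.9946)
n_2 = (-0.8607, +0.5091)
n_3 = (-0.6219, -0.7831)
n_4 = (+0.5830, -0.8125)
  (0,1): δ = 129.44°  ·
  (0,2): δ = 64.08°  ·
  (0,3): δ = 18.07°  ✓
  (0,4): δ = 92.18°  ·
  (1,2): δ = 114.64°  ·
  (1,3): δ = 32.49°  ✓
  (1,4): δ = 41.62°  ✓
  (2,3): δ = 97.85°  ·
  (2,4): δ = 23.73°  ✓
  (3,4): δ = 105.88°  ·
antipodal pairs: 4

count = 4; pairs: (0,3), (1,3), (1,4), (2,4)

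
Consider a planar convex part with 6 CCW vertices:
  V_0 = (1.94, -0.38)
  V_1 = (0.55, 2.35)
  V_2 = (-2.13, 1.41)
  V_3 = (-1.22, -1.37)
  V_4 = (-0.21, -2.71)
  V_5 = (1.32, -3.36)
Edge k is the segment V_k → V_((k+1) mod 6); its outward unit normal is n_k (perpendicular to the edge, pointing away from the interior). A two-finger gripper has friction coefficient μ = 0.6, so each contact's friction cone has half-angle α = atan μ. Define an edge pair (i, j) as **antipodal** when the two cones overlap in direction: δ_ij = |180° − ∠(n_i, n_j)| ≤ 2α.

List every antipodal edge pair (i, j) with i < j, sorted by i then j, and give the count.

α = atan 0.6 = 30.96°;  2α = 61.93°
n_0 = (+0.8911, +0.4537)
n_1 = (-0.3310, +0.9436)
n_2 = (-0.9504, -0.3111)
n_3 = (-0.7986, -0.6019)
n_4 = (-0.3910, -0.9204)
n_5 = (+0.9790, -0.2037)
  (0,1): δ = 97.66°  ·
  (0,2): δ = 8.86°  ✓
  (0,3): δ = 10.02°  ✓
  (0,4): δ = 40.00°  ✓
  (0,5): δ = 141.26°  ·
  (1,2): δ = 91.20°  ·
  (1,3): δ = 72.32°  ·
  (1,4): δ = 42.35°  ✓
  (1,5): δ = 58.92°  ✓
  (2,3): δ = 161.12°  ·
  (2,4): δ = 131.14°  ·
  (2,5): δ = 29.88°  ✓
  (3,4): δ = 150.02°  ·
  (3,5): δ = 48.76°  ✓
  (4,5): δ = 78.74°  ·
antipodal pairs: 7

count = 7; pairs: (0,2), (0,3), (0,4), (1,4), (1,5), (2,5), (3,5)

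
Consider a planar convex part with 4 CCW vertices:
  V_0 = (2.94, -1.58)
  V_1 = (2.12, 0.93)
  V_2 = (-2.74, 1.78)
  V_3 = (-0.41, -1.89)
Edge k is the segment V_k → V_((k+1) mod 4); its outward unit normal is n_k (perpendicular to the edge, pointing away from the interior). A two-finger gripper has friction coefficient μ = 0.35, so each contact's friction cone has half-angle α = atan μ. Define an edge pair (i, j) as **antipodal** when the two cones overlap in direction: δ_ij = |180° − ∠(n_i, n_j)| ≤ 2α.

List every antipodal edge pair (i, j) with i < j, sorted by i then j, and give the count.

α = atan 0.35 = 19.29°;  2α = 38.58°
n_0 = (+0.9506, +0.3105)
n_1 = (+0.1723, +0.9850)
n_2 = (-0.8442, -0.5360)
n_3 = (+0.0921, -0.9957)
  (0,1): δ = 118.01°  ·
  (0,2): δ = 14.32°  ✓
  (0,3): δ = 77.20°  ·
  (1,2): δ = 47.67°  ·
  (1,3): δ = 15.21°  ✓
  (2,3): δ = 117.12°  ·
antipodal pairs: 2

count = 2; pairs: (0,2), (1,3)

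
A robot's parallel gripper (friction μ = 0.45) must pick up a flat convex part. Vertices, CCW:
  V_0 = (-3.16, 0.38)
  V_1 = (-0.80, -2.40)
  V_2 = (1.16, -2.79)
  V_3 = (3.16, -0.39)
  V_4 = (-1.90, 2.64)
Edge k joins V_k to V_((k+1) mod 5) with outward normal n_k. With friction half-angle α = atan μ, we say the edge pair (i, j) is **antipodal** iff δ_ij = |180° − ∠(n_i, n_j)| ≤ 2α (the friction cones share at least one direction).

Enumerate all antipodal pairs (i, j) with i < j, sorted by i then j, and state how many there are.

α = atan 0.45 = 24.23°;  2α = 48.46°
n_0 = (-0.7623, -0.6472)
n_1 = (-0.1952, -0.9808)
n_2 = (+0.7682, -0.6402)
n_3 = (+0.5137, +0.8579)
n_4 = (-0.8734, +0.4870)
  (0,1): δ = 141.58°  ·
  (0,2): δ = 80.13°  ·
  (0,3): δ = 18.76°  ✓
  (0,4): δ = 110.53°  ·
  (1,2): δ = 118.55°  ·
  (1,3): δ = 19.66°  ✓
  (1,4): δ = 72.11°  ·
  (2,3): δ = 81.11°  ·
  (2,4): δ = 10.66°  ✓
  (3,4): δ = 88.23°  ·
antipodal pairs: 3

count = 3; pairs: (0,3), (1,3), (2,4)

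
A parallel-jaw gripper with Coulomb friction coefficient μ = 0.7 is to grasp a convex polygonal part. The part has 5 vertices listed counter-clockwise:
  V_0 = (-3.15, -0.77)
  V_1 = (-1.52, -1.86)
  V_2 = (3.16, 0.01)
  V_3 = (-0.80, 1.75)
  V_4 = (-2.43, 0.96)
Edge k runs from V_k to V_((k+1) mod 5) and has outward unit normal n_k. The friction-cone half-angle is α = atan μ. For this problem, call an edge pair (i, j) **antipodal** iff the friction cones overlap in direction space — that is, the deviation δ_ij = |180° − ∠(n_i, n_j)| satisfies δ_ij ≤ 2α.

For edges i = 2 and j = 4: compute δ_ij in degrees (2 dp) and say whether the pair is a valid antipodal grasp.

δ = 88.88°, invalid

α = atan 0.7 = 34.99°;  2α = 69.98°
edge 2: e_2 = (-3.96, +1.74);  n_2 = (+0.4023, +0.9155)
edge 4: e_4 = (-0.72, -1.73);  n_4 = (-0.9232, +0.3842)
∠(n_2, n_4) = 91.12°
δ = |180° − 91.12°| = 88.88°
88.88° > 2α = 69.98°  →  invalid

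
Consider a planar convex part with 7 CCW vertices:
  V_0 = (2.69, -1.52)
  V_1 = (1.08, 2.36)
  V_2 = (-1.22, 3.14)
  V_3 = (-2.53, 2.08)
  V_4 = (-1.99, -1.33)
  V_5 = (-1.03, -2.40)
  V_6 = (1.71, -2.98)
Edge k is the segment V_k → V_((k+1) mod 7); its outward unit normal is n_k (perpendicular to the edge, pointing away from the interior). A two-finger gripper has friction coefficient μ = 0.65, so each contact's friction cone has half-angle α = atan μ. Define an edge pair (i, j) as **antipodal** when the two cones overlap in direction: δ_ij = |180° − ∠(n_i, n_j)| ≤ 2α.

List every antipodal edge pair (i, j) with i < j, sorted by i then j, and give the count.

count = 9; pairs: (0,3), (0,4), (0,5), (1,3), (1,4), (1,5), (2,5), (2,6), (3,6)

α = atan 0.65 = 33.02°;  2α = 66.05°
n_0 = (+0.9236, +0.3833)
n_1 = (+0.3212, +0.9470)
n_2 = (-0.6290, +0.7774)
n_3 = (-0.9877, -0.1564)
n_4 = (-0.7443, -0.6678)
n_5 = (-0.2071, -0.9783)
n_6 = (+0.8303, -0.5573)
  (0,1): δ = 131.27°  ·
  (0,2): δ = 73.56°  ·
  (0,3): δ = 13.54°  ✓
  (0,4): δ = 19.36°  ✓
  (0,5): δ = 55.51°  ✓
  (0,6): δ = 123.59°  ·
  (1,2): δ = 122.29°  ·
  (1,3): δ = 62.27°  ✓
  (1,4): δ = 29.37°  ✓
  (1,5): δ = 6.78°  ✓
  (1,6): δ = 74.86°  ·
  (2,3): δ = 119.98°  ·
  (2,4): δ = 87.08°  ·
  (2,5): δ = 50.93°  ✓
  (2,6): δ = 17.15°  ✓
  (3,4): δ = 147.10°  ·
  (3,5): δ = 110.95°  ·
  (3,6): δ = 42.87°  ✓
  (4,5): δ = 143.85°  ·
  (4,6): δ = 75.77°  ·
  (5,6): δ = 111.92°  ·
antipodal pairs: 9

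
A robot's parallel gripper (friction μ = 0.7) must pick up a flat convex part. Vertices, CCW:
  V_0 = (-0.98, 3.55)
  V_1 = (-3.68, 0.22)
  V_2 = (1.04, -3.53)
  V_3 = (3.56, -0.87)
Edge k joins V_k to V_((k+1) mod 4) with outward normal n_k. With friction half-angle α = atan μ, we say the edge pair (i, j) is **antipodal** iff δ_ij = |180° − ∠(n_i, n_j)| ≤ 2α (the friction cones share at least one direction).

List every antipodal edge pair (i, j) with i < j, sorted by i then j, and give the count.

count = 2; pairs: (0,2), (1,3)

α = atan 0.7 = 34.99°;  2α = 69.98°
n_0 = (-0.7768, +0.6298)
n_1 = (-0.6221, -0.7830)
n_2 = (+0.7260, -0.6877)
n_3 = (+0.6976, +0.7165)
  (0,1): δ = 89.43°  ·
  (0,2): δ = 4.42°  ✓
  (0,3): δ = 84.80°  ·
  (1,2): δ = 94.98°  ·
  (1,3): δ = 5.77°  ✓
  (2,3): δ = 90.78°  ·
antipodal pairs: 2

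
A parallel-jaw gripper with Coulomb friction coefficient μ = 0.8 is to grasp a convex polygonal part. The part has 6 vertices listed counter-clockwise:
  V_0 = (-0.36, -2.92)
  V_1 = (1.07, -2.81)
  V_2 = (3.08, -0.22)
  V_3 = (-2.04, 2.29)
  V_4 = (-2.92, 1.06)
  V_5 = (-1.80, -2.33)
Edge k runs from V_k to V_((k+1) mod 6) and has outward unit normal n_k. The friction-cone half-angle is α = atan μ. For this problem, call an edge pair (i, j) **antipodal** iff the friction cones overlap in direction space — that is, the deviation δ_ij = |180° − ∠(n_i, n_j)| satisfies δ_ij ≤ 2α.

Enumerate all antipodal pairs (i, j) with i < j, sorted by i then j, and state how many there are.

count = 7; pairs: (0,2), (0,3), (1,3), (1,4), (2,4), (2,5), (3,5)

α = atan 0.8 = 38.66°;  2α = 77.32°
n_0 = (+0.0767, -0.9971)
n_1 = (+0.7900, -0.6131)
n_2 = (+0.4402, +0.8979)
n_3 = (-0.8133, +0.5819)
n_4 = (-0.9495, -0.3137)
n_5 = (-0.3791, -0.9253)
  (0,1): δ = 132.21°  ·
  (0,2): δ = 30.51°  ✓
  (0,3): δ = 50.02°  ✓
  (0,4): δ = 103.88°  ·
  (0,5): δ = 153.32°  ·
  (1,2): δ = 78.30°  ·
  (1,3): δ = 2.23°  ✓
  (1,4): δ = 56.10°  ✓
  (1,5): δ = 105.53°  ·
  (2,3): δ = 99.47°  ·
  (2,4): δ = 45.60°  ✓
  (2,5): δ = 3.84°  ✓
  (3,4): δ = 126.14°  ·
  (3,5): δ = 76.70°  ✓
  (4,5): δ = 130.56°  ·
antipodal pairs: 7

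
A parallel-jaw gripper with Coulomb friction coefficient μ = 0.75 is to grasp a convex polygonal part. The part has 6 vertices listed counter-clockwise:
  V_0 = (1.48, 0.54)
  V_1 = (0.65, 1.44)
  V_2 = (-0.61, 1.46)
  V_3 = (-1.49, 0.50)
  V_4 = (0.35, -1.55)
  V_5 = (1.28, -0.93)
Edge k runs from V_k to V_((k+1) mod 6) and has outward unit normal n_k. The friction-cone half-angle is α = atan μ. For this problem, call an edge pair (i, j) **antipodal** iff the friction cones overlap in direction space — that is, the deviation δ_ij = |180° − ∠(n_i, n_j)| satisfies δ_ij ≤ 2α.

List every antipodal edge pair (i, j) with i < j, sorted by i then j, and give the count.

count = 6; pairs: (0,3), (1,3), (1,4), (2,4), (2,5), (3,5)

α = atan 0.75 = 36.87°;  2α = 73.74°
n_0 = (+0.7351, +0.6779)
n_1 = (+0.0159, +0.9999)
n_2 = (-0.7372, +0.6757)
n_3 = (-0.7442, -0.6680)
n_4 = (+0.5547, -0.8321)
n_5 = (+0.9909, -0.1348)
  (0,1): δ = 133.59°  ·
  (0,2): δ = 85.19°  ·
  (0,3): δ = 0.77°  ✓
  (0,4): δ = 81.01°  ·
  (0,5): δ = 129.57°  ·
  (1,2): δ = 131.60°  ·
  (1,3): δ = 47.18°  ✓
  (1,4): δ = 34.60°  ✓
  (1,5): δ = 83.16°  ·
  (2,3): δ = 95.58°  ·
  (2,4): δ = 13.80°  ✓
  (2,5): δ = 34.76°  ✓
  (3,4): δ = 98.22°  ·
  (3,5): δ = 49.66°  ✓
  (4,5): δ = 131.44°  ·
antipodal pairs: 6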